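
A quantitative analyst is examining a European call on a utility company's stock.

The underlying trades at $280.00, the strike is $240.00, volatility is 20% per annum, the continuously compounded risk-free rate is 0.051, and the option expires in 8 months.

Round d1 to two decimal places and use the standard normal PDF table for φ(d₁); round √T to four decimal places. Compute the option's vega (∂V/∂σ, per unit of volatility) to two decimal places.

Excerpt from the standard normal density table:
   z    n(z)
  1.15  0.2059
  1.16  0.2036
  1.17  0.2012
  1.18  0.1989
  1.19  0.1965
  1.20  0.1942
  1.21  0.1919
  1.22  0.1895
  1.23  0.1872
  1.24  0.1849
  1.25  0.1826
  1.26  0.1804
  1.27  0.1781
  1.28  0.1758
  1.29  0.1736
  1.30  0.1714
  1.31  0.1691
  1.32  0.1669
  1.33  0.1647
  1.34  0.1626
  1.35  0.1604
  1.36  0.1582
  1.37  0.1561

42.80

σ√T = 0.2 × 0.8165 = 0.1633
d₁ = [ln(280/240) + (0.051 + 0.2²/2)·0.6667] / 0.1633 = [0.1542 + 0.0473] / 0.1633 = 1.2338 ⇒ 1.23
√T = √0.6667 = 0.8165
φ(d₁) = φ(1.23) = 0.1872
vega = S·φ(d₁)·√T = 280·0.1872·0.8165 = 42.7977
(Vega is the same for a European call and put with the same parameters.)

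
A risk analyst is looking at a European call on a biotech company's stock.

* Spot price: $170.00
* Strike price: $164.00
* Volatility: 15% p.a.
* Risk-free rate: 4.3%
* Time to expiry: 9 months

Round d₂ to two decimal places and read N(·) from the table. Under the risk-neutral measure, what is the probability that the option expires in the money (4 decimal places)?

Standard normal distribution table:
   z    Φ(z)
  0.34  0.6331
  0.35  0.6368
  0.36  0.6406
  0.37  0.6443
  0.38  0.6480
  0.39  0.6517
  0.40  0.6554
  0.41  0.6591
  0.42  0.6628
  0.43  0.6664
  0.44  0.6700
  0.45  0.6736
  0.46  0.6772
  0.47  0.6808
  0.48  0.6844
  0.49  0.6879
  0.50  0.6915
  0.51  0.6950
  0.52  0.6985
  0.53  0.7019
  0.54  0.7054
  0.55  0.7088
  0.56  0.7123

σ√T = 0.15 × 0.8660 = 0.1299
d₁ = [ln(170/164) + (0.043 + 0.15²/2)·0.75] / 0.1299 = [0.0359 + 0.0407] / 0.1299 = 0.5898 → 0.59
d₂ = d₁ − σ√T = 0.5898 − 0.1299 = 0.4599 → 0.46
Risk-neutral Pr[S_T > K] = N(d₂) = N(0.46) = 0.6772

0.6772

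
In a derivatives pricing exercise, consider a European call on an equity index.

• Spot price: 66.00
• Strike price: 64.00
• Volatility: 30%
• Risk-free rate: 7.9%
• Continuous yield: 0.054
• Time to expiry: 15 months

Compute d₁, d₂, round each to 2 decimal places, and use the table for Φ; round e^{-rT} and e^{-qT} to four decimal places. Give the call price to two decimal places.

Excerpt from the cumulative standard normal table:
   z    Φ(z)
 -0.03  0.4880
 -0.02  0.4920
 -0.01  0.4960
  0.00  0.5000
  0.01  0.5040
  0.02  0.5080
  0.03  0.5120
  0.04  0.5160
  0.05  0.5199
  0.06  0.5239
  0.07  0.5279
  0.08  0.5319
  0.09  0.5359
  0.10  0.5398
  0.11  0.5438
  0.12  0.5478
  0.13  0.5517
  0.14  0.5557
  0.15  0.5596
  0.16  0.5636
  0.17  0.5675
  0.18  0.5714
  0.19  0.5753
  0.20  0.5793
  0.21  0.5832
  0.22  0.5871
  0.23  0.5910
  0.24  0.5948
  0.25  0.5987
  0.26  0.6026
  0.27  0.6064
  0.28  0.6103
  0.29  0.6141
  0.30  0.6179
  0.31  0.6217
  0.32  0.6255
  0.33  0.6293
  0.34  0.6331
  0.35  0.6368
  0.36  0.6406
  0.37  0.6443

9.83

T = 1.25;  σ√T = 0.3354
d₁ = [ln(66/64) + (0.079 − 0.054 + ½·0.3²)·1.25] / (σ√T) = (0.0308 + 0.0875) / 0.3354 = 0.3526 → 0.35
d₂ = 0.3526 − 0.3354 = 0.0172 → 0.02
e^(−qT) = e^(−0.054·1.25) = 0.9347;  e^(−rT) = e^(−0.079·1.25) = 0.9060
N(d₁) = N(0.35) = 0.6368;  N(d₂) = N(0.02) = 0.5080
C = 66·0.9347·0.6368 − 64·0.9060·0.5080 = 39.2843 − 29.4559 = 9.8284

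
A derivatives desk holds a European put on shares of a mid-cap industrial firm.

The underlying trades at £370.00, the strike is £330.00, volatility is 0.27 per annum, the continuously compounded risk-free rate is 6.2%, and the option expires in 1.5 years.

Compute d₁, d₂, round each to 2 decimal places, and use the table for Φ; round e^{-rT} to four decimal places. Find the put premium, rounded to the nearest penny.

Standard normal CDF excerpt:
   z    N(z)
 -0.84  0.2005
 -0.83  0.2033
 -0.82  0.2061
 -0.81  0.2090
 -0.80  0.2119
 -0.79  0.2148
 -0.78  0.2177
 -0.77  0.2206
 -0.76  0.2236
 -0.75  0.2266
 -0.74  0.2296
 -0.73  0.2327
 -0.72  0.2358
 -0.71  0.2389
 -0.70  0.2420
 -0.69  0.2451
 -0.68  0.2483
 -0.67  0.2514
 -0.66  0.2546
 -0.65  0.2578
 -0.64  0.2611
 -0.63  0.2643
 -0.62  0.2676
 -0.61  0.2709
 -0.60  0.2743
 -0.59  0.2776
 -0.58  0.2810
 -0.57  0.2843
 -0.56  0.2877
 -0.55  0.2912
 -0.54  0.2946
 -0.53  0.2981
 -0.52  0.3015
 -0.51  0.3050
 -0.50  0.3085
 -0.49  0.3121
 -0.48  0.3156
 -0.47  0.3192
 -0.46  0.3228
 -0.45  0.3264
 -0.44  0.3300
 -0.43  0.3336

T = 1.5;  σ√T = 0.3307
d₁ = [ln(370/330) + (0.062 + ½·0.27²)·1.5] / (σ√T) = (0.1144 + 0.1477) / 0.3307 = 0.7926 which rounds to 0.79
d₂ = 0.7926 − 0.3307 = 0.4619 which rounds to 0.46
e^(−rT) = e^(−0.062·1.5) = 0.9112
N(−d₂) = N(-0.46) = 0.3228;  N(−d₁) = N(-0.79) = 0.2148
P = 330·0.9112·0.3228 − 370·0.2148 = 97.0647 − 79.4760 = 17.5887

£17.59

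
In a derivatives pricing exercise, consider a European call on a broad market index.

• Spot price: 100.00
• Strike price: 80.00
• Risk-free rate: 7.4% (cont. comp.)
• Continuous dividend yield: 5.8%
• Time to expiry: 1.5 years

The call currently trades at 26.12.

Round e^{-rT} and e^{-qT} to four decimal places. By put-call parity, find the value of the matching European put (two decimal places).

e^(−qT) = e^(−0.058·1.5) = 0.9167;  e^(−rT) = e^(−0.074·1.5) = 0.8949
Put-call parity: C − P = S·e^(−qT) − K·e^(−rT) = 100·0.9167 − 80·0.8949 = 91.6700 − 71.5920 = 20.0780
P = C − (C − P) = 26.12 − (20.0780) = 6.0420

6.04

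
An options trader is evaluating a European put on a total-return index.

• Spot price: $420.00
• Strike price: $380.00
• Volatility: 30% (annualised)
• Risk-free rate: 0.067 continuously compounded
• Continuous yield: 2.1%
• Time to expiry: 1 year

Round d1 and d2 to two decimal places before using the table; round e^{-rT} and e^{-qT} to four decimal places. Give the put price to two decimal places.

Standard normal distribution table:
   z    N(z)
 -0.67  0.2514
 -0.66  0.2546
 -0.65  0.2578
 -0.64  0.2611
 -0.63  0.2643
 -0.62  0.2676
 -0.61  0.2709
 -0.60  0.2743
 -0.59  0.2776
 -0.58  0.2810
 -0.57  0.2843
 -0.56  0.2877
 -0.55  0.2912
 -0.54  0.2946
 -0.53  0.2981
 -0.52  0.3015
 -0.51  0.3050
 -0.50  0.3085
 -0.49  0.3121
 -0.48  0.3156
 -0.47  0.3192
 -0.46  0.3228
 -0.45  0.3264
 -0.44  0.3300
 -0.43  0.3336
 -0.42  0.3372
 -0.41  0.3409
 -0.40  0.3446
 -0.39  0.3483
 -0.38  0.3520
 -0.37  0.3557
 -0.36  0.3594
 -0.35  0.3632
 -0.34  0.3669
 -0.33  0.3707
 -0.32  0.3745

$23.01

σ√T = 0.3·√1 = 0.3000
d₁ = [ln(420/380) + (0.067 − 0.021 + 0.3²/2)·1] / 0.3000 = [0.1001 + 0.0910] / 0.3000 = 0.6369 ≈ 0.64
d₂ = d₁ − σ√T = 0.6369 − 0.3000 = 0.3369 ≈ 0.34
e^(−qT) = e^(−0.021·1) = 0.9792;  e^(−rT) = e^(−0.067·1) = 0.9352
N(−d₂) = N(-0.34) = 0.3669;  N(−d₁) = N(-0.64) = 0.2611
P = 380·0.9352·0.3669 − 420·0.9792·0.2611 = 130.3875 − 107.3810 = 23.0064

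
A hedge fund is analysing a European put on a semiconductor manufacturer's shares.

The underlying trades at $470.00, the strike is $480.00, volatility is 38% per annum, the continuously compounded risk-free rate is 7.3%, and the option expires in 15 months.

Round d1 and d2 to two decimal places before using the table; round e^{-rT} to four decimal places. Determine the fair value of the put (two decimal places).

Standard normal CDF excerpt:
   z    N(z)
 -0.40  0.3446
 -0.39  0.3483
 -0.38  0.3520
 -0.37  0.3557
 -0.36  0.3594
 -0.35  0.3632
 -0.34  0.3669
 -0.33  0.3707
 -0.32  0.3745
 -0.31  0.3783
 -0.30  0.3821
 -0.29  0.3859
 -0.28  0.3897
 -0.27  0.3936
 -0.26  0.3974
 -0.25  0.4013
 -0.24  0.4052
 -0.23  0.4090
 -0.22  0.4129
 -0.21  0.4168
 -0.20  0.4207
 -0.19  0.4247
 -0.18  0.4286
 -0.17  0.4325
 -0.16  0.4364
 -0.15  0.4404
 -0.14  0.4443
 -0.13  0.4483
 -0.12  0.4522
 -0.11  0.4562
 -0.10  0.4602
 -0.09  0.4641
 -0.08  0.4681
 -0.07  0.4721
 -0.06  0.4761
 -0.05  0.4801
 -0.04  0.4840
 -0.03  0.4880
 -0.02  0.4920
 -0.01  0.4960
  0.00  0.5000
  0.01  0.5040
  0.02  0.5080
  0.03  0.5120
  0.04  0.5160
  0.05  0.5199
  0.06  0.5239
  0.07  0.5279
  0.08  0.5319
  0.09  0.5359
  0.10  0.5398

$62.35

σ√T = 0.38·√1.25 = 0.4249
d₁ = [ln(470/480) + (0.073 + ½·0.38²)·1.25] / (σ√T) = (-0.0211 + 0.1815) / 0.4249 = 0.3777 which rounds to 0.38
d₂ = 0.3777 − 0.4249 = -0.0472 which rounds to -0.05
e^(−rT) = e^(−0.073·1.25) = 0.9128
N(−d₂) = N(0.05) = 0.5199;  N(−d₁) = N(-0.38) = 0.3520
P = 480·0.9128·0.5199 − 470·0.3520 = 227.7911 − 165.4400 = 62.3511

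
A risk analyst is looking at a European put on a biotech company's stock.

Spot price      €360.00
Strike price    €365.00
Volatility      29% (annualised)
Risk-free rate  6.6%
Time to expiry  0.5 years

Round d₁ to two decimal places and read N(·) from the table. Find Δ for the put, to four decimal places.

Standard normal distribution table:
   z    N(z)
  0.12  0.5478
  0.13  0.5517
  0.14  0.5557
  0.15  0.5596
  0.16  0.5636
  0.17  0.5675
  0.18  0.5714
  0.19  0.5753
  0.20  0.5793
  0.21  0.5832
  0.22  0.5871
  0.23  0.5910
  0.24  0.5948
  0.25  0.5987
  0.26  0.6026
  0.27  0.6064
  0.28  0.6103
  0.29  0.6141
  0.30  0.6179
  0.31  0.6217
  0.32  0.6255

T = 0.5;  σ√T = 0.2051
d₁ = [ln(360/365) + (0.066 + 0.29²/2)·0.5] / 0.2051 = [-0.0138 + 0.0540] / 0.2051 = 0.1962 which rounds to 0.20
N(d₁) = N(0.20) = 0.5793
Δ_put = N(d₁) − 1 = 0.5793 − 1 = -0.4207

-0.4207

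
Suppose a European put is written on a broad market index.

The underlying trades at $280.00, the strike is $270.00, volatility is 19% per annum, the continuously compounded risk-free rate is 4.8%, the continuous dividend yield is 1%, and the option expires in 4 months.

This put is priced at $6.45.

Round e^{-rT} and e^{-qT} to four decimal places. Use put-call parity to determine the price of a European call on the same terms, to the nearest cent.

e^(−qT) = e^(−0.01·0.3333) = 0.9967;  e^(−rT) = e^(−0.048·0.3333) = 0.9841
Put-call parity: C − P = S·e^(−qT) − K·e^(−rT) = 280·0.9967 − 270·0.9841 = 279.0760 − 265.7070 = 13.3690
C = P + (C − P) = 6.45 + (13.3690) = 19.8190

$19.82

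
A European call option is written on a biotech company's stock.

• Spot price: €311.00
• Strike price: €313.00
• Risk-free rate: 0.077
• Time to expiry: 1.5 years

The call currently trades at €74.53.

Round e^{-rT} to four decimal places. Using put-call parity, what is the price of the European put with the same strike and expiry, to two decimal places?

e^(−rT) = e^(−0.077·1.5) = 0.8909
Put-call parity: C − P = S − K·e^(−rT) = 311 − 313·0.8909 = 311 − 278.8517 = 32.1483
P = C − (C − P) = 74.53 − (32.1483) = 42.3817

€42.38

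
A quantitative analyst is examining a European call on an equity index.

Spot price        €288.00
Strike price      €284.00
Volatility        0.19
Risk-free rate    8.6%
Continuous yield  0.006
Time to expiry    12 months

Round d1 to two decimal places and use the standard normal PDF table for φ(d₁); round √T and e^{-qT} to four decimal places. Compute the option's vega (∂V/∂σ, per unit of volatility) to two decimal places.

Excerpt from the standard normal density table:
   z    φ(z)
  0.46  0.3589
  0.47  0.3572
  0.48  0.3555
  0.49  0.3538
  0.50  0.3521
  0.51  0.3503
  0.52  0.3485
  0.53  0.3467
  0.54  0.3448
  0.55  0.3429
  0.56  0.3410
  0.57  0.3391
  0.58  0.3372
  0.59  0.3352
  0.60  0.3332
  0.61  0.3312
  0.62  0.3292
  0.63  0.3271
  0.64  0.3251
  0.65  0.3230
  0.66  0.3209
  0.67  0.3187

σ√T = 0.19 × 1.0000 = 0.1900
ln(S/K) + (r − q + σ²/2)T = ln(288/284) + (0.086 − 0.006 + 0.19²/2)·1 = 0.0140 + 0.0980 = 0.1120
d₁ = 0.1120 / 0.1900 = 0.5897 which rounds to 0.59
√T = √1 = 1.0000
φ(d₁) = φ(0.59) = 0.3352
exp(−qT) = exp(−0.006·1) = 0.9940
vega = S·exp(−qT)·φ(d₁)·√T = 288·0.9940·0.3352·1.0000 = 95.9584

95.96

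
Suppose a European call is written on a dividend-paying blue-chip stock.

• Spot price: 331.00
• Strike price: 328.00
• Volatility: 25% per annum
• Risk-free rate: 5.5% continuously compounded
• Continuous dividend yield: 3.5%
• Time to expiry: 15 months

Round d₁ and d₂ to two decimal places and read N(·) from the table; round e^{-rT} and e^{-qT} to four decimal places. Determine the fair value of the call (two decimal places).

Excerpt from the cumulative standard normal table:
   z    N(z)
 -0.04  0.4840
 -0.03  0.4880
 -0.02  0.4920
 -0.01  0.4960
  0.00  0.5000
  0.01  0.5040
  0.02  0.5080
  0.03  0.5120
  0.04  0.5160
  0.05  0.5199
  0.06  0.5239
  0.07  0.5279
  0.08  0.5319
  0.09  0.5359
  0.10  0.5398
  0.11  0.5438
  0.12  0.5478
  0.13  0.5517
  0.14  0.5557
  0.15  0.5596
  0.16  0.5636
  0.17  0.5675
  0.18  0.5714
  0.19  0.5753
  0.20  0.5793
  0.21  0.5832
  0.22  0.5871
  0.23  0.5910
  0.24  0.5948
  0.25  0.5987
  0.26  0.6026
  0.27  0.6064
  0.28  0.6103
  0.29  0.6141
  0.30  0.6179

T = 1.25;  σ√T = 0.2795
ln(S/K) + (r − q + σ²/2)T = ln(331/328) + (0.055 − 0.035 + 0.25²/2)·1.25 = 0.0091 + 0.0641 = 0.0732
d₁ = 0.0732 / 0.2795 = 0.2618 which rounds to 0.26
d₂ = d₁ − σ√T = 0.2618 − 0.2795 = -0.0177 which rounds to -0.02
e^(−qT) = e^(−0.035·1.25) = 0.9572;  e^(−rT) = e^(−0.055·1.25) = 0.9336
N(d₁) = N(0.26) = 0.6026;  N(d₂) = N(-0.02) = 0.4920
C = 331·0.9572·0.6026 − 328·0.9336·0.4920 = 190.9237 − 150.6606 = 40.2631

40.26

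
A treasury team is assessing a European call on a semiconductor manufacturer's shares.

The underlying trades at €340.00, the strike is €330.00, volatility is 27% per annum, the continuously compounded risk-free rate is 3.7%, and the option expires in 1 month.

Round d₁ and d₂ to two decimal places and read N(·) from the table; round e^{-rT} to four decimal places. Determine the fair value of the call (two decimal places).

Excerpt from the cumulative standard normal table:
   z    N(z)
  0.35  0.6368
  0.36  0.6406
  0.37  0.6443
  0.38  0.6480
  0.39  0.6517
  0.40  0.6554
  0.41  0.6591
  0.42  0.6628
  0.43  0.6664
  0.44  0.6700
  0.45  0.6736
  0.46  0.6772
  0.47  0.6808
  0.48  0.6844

T = 0.08333;  σ√T = 0.0779
d₁ = [ln(340/330) + (0.037 + 0.27²/2)·0.08333] / 0.0779 = [0.0299 + 0.0061] / 0.0779 = 0.4615 which rounds to 0.46
d₂ = d₁ − σ√T = 0.4615 − 0.0779 = 0.3836 which rounds to 0.38
e^(−rT) = e^(−0.037·0.08333) = 0.9969
N(d₁) = N(0.46) = 0.6772;  N(d₂) = N(0.38) = 0.6480
C = 340·0.6772 − 330·0.9969·0.6480 = 230.2480 − 213.1771 = 17.0709

€17.07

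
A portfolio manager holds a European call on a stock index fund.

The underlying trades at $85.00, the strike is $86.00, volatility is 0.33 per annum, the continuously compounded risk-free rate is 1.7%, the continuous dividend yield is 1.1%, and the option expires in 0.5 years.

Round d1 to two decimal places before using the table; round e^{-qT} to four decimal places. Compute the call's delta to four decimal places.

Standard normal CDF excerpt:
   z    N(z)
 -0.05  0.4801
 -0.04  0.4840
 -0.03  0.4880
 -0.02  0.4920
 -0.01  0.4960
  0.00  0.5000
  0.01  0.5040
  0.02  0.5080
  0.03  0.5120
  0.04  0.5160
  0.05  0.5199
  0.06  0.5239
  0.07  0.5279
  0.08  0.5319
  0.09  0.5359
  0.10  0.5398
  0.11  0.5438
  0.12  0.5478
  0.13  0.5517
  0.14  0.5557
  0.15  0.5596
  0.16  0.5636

0.5290

σ√T = 0.33 × 0.7071 = 0.2333
d₁ = [ln(85/86) + (0.017 − 0.011 + 0.33²/2)·0.5] / 0.2333 = [-0.0117 + 0.0302] / 0.2333 = 0.0794 ≈ 0.08
N(d₁) = N(0.08) = 0.5319
Δ_call = exp(−qT)·N(d₁) = 0.9945·0.5319 = 0.5290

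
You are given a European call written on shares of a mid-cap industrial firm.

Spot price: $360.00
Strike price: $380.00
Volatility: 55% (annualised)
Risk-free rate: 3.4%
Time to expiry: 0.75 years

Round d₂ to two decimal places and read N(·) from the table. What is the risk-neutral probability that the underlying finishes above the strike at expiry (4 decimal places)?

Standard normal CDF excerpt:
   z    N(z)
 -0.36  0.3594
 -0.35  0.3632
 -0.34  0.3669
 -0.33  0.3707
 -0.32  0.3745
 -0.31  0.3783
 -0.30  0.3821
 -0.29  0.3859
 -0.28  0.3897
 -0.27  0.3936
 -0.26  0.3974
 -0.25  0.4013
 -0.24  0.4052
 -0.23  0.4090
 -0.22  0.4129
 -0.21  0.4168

0.3821

σ√T = 0.55·√0.75 = 0.4763
ln(S/K) + (r + σ²/2)T = ln(360/380) + (0.034 + 0.55²/2)·0.75 = -0.0541 + 0.1389 = 0.0849
d₁ = 0.0849 / 0.4763 = 0.1782 → 0.18
d₂ = d₁ − σ√T = 0.1782 − 0.4763 = -0.2981 → -0.30
Pr(exercise) under Q = N(d₂) = 0.3821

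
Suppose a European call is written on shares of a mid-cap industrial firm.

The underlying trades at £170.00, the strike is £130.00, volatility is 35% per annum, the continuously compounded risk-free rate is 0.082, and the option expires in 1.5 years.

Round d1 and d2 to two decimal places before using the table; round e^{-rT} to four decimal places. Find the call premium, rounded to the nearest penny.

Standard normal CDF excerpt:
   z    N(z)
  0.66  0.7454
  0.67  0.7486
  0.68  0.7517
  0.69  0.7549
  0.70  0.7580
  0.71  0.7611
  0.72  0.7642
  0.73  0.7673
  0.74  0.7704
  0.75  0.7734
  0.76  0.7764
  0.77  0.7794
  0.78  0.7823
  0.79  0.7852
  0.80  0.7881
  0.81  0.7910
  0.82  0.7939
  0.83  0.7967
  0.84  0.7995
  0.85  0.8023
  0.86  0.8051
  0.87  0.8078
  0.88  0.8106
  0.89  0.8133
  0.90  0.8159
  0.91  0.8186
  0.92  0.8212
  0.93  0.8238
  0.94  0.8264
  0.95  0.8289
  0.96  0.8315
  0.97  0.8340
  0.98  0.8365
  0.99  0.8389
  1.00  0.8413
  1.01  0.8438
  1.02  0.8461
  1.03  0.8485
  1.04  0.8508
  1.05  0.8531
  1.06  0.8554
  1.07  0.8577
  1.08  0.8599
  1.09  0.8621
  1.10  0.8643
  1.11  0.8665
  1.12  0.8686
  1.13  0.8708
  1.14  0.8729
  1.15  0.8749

σ√T = 0.35·√1.5 = 0.4287
d₁ = [ln(170/130) + (0.082 + 0.35²/2)·1.5] / 0.4287 = [0.2683 + 0.2149] / 0.4287 = 1.1271 → 1.13
d₂ = d₁ − σ√T = 1.1271 − 0.4287 = 0.6984 → 0.70
exp(−rT) = exp(−0.082·1.5) = 0.8843
N(d₁) = N(1.13) = 0.8708;  N(d₂) = N(0.70) = 0.7580
C = 170·0.8708 − 130·0.8843·0.7580 = 148.0360 − 87.1389 = 60.8971

£60.90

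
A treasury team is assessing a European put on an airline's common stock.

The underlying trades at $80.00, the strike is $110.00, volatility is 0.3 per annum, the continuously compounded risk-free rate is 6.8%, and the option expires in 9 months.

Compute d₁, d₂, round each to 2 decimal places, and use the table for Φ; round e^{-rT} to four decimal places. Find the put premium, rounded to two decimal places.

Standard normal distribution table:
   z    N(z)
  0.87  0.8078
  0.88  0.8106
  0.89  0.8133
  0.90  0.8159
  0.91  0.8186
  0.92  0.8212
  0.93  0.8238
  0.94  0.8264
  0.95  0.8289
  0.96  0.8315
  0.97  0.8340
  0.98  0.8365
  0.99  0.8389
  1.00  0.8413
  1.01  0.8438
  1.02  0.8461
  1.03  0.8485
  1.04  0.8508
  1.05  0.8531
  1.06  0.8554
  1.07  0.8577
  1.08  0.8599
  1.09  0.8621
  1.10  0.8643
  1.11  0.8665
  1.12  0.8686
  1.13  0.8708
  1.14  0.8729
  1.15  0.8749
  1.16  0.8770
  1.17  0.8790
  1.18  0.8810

$26.40

σ√T = 0.3 × 0.8660 = 0.2598
d₁ = [ln(80/110) + (0.068 + ½·0.3²)·0.75] / (σ√T) = (-0.3185 + 0.0848) / 0.2598 = -0.8995 ⇒ -0.90
d₂ = -0.8995 − 0.2598 = -1.1593 ⇒ -1.16
e^(−rT) = e^(−0.068·0.75) = 0.9503
N(−d₂) = N(1.16) = 0.8770;  N(−d₁) = N(0.90) = 0.8159
P = 110·0.9503·0.8770 − 80·0.8159 = 91.6754 − 65.2720 = 26.4034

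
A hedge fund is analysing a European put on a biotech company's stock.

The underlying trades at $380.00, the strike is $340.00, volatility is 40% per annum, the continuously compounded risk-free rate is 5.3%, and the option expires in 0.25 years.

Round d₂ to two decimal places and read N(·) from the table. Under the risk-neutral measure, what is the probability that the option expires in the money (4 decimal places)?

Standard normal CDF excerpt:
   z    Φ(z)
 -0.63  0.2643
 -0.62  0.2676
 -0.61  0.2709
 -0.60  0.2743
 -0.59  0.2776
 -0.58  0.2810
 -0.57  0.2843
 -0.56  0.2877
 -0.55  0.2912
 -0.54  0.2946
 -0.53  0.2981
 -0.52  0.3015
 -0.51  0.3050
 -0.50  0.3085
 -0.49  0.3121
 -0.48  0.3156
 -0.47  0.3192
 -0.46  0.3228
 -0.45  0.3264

σ√T = 0.4 × 0.5000 = 0.2000
d₁ = [ln(380/340) + (0.053 + 0.4²/2)·0.25] / 0.2000 = [0.1112 + 0.0333] / 0.2000 = 0.7224 which rounds to 0.72
d₂ = d₁ − σ√T = 0.7224 − 0.2000 = 0.5224 which rounds to 0.52
Risk-neutral Pr[S_T < K] = N(−d₂) = N(-0.52) = 0.3015

0.3015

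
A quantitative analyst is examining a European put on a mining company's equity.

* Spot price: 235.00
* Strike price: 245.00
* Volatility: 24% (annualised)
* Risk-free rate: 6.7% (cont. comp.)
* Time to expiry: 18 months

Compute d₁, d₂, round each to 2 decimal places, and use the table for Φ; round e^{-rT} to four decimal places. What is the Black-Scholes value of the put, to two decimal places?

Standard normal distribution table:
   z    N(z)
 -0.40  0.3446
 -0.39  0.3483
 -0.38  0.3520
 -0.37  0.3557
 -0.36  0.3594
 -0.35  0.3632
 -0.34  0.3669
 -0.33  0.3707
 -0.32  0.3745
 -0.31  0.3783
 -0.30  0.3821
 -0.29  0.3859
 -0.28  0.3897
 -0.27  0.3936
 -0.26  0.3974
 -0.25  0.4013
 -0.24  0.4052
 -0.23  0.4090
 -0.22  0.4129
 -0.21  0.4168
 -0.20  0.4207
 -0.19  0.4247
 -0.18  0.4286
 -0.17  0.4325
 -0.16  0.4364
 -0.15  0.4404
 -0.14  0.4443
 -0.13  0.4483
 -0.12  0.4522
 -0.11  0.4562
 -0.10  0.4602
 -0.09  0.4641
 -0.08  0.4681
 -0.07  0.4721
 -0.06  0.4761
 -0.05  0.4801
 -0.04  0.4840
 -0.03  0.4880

σ√T = 0.24·√1.5 = 0.2939
d₁ = [ln(235/245) + (0.067 + 0.24²/2)·1.5] / 0.2939 = [-0.0417 + 0.1437] / 0.2939 = 0.3471 ≈ 0.35
d₂ = d₁ − σ√T = 0.3471 − 0.2939 = 0.0532 ≈ 0.05
exp(−rT) = exp(−0.067·1.5) = 0.9044
N(−d₂) = N(-0.05) = 0.4801;  N(−d₁) = N(-0.35) = 0.3632
P = 245·0.9044·0.4801 − 235·0.3632 = 106.3796 − 85.3520 = 21.0276

21.03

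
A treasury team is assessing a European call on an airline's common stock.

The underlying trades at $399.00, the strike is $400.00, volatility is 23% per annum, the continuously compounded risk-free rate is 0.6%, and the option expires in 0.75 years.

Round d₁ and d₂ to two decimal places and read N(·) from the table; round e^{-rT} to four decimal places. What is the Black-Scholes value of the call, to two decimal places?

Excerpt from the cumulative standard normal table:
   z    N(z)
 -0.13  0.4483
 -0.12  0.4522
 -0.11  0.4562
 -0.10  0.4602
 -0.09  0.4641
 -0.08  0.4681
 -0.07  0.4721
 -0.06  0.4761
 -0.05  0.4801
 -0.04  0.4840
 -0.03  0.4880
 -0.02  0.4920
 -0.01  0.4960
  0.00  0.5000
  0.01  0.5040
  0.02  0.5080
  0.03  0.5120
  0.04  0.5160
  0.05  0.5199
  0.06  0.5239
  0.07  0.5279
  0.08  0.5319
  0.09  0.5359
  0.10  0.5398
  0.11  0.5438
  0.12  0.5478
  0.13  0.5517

σ√T = 0.23·√0.75 = 0.1992
ln(S/K) + (r + σ²/2)T = ln(399/400) + (0.006 + 0.23²/2)·0.75 = -0.0025 + 0.0243 = 0.0218
d₁ = 0.0218 / 0.1992 = 0.1096 ⇒ 0.11
d₂ = d₁ − σ√T = 0.1096 − 0.1992 = -0.0896 ⇒ -0.09
exp(−rT) = exp(−0.006·0.75) = 0.9955
N(d₁) = N(0.11) = 0.5438;  N(d₂) = N(-0.09) = 0.4641
C = 399·0.5438 − 400·0.9955·0.4641 = 216.9762 − 184.8046 = 32.1716

$32.17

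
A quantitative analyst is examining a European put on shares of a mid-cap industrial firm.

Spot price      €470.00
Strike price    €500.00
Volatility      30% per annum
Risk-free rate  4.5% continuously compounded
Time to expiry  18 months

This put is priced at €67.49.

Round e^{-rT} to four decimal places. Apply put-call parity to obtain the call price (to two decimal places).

exp(−rT) = exp(−0.045·1.5) = 0.9347
Put-call parity: C − P = S − K·e^(−rT) = 470 − 500·0.9347 = 470 − 467.3500 = 2.6500
C = P + (C − P) = 67.49 + (2.6500) = 70.1400

€70.14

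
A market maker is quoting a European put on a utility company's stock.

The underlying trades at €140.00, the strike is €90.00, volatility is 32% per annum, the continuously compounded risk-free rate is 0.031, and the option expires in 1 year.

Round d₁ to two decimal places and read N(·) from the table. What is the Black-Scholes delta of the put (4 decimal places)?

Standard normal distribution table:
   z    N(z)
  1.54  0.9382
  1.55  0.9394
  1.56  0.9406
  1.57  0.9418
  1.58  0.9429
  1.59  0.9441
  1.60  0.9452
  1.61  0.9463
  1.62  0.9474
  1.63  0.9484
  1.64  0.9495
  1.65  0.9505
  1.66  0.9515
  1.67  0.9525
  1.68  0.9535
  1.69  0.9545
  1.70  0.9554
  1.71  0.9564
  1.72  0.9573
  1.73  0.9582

T = 1;  σ√T = 0.3200
d₁ = [ln(140/90) + (0.031 + 0.32²/2)·1] / 0.3200 = [0.4418 + 0.0822] / 0.3200 = 1.6376 which rounds to 1.64
N(d₁) = N(1.64) = 0.9495
Δ_put = N(d₁) − 1 = 0.9495 − 1 = -0.0505

-0.0505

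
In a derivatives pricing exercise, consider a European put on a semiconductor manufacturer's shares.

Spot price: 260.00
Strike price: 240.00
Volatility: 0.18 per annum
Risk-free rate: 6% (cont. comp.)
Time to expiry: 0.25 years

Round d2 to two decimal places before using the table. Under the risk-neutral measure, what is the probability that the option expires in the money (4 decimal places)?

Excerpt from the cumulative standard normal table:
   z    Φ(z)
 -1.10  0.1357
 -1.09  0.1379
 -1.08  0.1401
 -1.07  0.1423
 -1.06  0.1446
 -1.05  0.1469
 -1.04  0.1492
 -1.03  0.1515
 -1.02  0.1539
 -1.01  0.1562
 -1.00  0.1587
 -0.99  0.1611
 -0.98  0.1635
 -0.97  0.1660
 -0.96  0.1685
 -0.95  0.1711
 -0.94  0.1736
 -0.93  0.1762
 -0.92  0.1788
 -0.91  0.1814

T = 0.25;  σ√T = 0.0900
d₁ = [ln(260/240) + (0.06 + 0.18²/2)·0.25] / 0.0900 = [0.0800 + 0.0190] / 0.0900 = 1.1010 which rounds to 1.10
d₂ = d₁ − σ√T = 1.1010 − 0.0900 = 1.0110 which rounds to 1.01
Risk-neutral Pr[S_T < K] = N(−d₂) = N(-1.01) = 0.1562

0.1562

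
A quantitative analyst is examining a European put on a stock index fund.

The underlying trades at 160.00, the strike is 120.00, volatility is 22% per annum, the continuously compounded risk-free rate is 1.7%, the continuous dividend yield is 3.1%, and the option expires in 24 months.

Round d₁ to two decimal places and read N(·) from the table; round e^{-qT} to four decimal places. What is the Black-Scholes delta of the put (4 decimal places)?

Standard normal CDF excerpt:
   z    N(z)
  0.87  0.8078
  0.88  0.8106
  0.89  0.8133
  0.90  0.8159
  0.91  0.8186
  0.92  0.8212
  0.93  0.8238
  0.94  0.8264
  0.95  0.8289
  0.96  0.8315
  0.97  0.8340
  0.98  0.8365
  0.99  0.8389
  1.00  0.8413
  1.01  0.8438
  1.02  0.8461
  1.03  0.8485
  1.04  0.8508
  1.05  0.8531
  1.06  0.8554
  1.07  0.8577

-0.1514

σ√T = 0.22 × 1.4142 = 0.3111
d₁ = [ln(160/120) + (0.017 − 0.031 + 0.22²/2)·2] / 0.3111 = [0.2877 + 0.0204] / 0.3111 = 0.9902 which rounds to 0.99
N(d₁) = N(0.99) = 0.8389
Δ_put = e^(−qT)·(N(d₁) − 1) = 0.9399·(0.8389 − 1) = -0.1514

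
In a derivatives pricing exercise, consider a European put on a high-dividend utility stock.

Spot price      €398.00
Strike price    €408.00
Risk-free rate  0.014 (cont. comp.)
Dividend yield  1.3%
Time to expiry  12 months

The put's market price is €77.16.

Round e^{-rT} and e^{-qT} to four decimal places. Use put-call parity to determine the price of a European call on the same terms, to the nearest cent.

exp(−qT) = exp(−0.013·1) = 0.9871;  exp(−rT) = exp(−0.014·1) = 0.9861
Put-call parity: C − P = S·e^(−qT) − K·e^(−rT) = 398·0.9871 − 408·0.9861 = 392.8658 − 402.3288 = -9.4630
C = P + (C − P) = 77.16 + (-9.4630) = 67.6970

€67.70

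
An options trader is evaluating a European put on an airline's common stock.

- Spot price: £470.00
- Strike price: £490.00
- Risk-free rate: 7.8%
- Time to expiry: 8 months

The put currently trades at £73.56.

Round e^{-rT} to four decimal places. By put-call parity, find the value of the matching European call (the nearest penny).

exp(−rT) = exp(−0.078·0.6667) = 0.9493
Put-call parity: C − P = S − K·e^(−rT) = 470 − 490·0.9493 = 470 − 465.1570 = 4.8430
C = P + (C − P) = 73.56 + (4.8430) = 78.4030

£78.40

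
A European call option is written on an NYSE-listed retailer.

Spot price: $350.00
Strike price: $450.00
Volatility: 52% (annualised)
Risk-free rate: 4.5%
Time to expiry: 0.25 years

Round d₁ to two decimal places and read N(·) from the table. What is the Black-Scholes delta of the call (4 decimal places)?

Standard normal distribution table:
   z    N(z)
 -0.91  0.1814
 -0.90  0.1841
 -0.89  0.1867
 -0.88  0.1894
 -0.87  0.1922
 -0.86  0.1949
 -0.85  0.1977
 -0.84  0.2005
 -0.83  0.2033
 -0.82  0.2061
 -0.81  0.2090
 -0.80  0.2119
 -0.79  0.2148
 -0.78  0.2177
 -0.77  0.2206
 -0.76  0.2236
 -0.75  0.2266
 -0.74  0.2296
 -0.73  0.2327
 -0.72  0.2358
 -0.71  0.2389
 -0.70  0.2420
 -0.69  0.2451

0.2148

σ√T = 0.52·√0.25 = 0.2600
d₁ = [ln(350/450) + (0.045 + 0.52²/2)·0.25] / 0.2600 = [-0.2513 + 0.0451] / 0.2600 = -0.7933 → -0.79
N(d₁) = N(-0.79) = 0.2148
Δ_call = N(d₁) = 0.2148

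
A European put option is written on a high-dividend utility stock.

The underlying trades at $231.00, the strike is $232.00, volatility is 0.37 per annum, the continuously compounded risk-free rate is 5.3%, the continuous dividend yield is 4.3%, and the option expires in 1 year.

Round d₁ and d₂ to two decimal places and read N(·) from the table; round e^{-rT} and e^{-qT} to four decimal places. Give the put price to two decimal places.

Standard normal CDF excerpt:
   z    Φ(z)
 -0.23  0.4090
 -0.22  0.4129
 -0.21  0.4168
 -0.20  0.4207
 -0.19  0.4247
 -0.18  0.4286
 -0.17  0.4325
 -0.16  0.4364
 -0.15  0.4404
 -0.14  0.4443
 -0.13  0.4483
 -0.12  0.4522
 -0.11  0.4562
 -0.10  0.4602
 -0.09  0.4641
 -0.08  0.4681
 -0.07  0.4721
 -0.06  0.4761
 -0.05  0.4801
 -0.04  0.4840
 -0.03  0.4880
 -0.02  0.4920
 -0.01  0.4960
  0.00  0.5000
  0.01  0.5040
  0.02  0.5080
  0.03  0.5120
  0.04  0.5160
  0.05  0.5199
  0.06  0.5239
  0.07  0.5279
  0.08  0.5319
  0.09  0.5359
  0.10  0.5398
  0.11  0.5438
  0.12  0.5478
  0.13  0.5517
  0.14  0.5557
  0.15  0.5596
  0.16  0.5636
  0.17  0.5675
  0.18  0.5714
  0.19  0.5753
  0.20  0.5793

σ√T = 0.37 × 1.0000 = 0.3700
d₁ = [ln(231/232) + (0.053 − 0.043 + ½·0.37²)·1] / (σ√T) = (-0.0043 + 0.0784) / 0.3700 = 0.2004 ≈ 0.20
d₂ = 0.2004 − 0.3700 = -0.1696 ≈ -0.17
e^(−qT) = e^(−0.043·1) = 0.9579;  e^(−rT) = e^(−0.053·1) = 0.9484
N(−d₂) = N(0.17) = 0.5675;  N(−d₁) = N(-0.20) = 0.4207
P = 232·0.9484·0.5675 − 231·0.9579·0.4207 = 124.8663 − 93.0904 = 31.7760

$31.78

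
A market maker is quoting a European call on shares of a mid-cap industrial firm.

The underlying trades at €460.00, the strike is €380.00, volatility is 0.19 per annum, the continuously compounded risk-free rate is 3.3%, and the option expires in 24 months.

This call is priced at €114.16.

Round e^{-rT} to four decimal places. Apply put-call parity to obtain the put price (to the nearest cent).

€9.88

exp(−rT) = exp(−0.033·2) = 0.9361
Put-call parity: C − P = S − K·e^(−rT) = 460 − 380·0.9361 = 460 − 355.7180 = 104.2820
P = C − (C − P) = 114.16 − (104.2820) = 9.8780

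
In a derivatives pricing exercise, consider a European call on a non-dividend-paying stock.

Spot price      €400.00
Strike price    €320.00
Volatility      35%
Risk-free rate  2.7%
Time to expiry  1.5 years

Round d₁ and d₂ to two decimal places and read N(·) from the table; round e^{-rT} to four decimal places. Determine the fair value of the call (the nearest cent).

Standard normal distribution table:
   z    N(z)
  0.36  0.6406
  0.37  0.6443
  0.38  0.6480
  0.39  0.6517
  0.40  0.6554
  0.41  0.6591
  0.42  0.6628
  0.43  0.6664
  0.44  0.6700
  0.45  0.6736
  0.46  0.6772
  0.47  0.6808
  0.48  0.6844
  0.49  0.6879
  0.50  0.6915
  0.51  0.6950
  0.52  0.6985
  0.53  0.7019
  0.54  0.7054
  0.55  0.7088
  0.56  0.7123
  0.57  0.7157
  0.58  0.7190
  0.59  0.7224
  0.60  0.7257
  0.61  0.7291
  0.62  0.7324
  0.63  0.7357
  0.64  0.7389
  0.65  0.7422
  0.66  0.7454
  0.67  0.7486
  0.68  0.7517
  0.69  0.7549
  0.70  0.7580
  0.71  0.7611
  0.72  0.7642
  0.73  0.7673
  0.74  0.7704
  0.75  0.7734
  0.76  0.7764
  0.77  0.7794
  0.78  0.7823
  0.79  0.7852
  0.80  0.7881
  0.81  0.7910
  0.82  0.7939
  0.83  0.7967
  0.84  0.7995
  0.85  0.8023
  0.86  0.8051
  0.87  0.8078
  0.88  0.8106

€117.28

σ√T = 0.35 × 1.2247 = 0.4287
d₁ = [ln(400/320) + (0.027 + 0.35²/2)·1.5] / 0.4287 = [0.2231 + 0.1324] / 0.4287 = 0.8294 which rounds to 0.83
d₂ = d₁ − σ√T = 0.8294 − 0.4287 = 0.4007 which rounds to 0.40
exp(−rT) = exp(−0.027·1.5) = 0.9603
N(d₁) = N(0.83) = 0.7967;  N(d₂) = N(0.40) = 0.6554
C = 400·0.7967 − 320·0.9603·0.6554 = 318.6800 − 201.4018 = 117.2782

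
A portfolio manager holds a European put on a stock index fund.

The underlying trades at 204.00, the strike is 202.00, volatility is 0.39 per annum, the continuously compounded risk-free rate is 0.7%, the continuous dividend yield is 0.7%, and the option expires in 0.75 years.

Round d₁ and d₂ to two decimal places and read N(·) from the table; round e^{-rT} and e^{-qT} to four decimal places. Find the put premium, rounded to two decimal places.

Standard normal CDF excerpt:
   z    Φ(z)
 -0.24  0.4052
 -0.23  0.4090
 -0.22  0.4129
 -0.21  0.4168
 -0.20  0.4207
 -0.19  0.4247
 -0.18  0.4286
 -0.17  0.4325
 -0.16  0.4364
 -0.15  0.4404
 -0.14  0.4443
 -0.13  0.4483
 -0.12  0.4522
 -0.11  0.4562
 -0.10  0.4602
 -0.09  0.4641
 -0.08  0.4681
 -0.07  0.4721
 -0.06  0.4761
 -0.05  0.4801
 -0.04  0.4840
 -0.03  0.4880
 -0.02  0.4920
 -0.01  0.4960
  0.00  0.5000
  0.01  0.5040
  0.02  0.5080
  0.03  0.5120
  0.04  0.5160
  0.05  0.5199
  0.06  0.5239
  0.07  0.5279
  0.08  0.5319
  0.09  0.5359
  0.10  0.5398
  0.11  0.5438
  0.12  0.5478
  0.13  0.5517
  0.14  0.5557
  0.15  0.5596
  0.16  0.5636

T = 0.75;  σ√T = 0.3377
d₁ = [ln(204/202) + (0.007 − 0.007 + ½·0.39²)·0.75] / (σ√T) = (0.0099 + 0.0570) / 0.3377 = 0.1980 ≈ 0.20
d₂ = 0.1980 − 0.3377 = -0.1397 ≈ -0.14
e^(−qT) = e^(−0.007·0.75) = 0.9948;  e^(−rT) = e^(−0.007·0.75) = 0.9948
P = 202·0.9948·N(0.14) − 204·0.9948·N(-0.20) = 202·0.9948·0.5557 − 204·0.9948·0.4207 = 111.6677 − 85.3765 = 26.2912

26.29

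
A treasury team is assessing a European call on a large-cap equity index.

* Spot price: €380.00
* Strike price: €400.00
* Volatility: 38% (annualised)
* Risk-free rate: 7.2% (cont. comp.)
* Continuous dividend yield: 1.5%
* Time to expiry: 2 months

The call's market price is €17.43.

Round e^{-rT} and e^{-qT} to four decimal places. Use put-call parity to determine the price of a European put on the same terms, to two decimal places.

e^(−qT) = e^(−0.015·0.1667) = 0.9975;  e^(−rT) = e^(−0.072·0.1667) = 0.9881
Put-call parity: C − P = S·e^(−qT) − K·e^(−rT) = 380·0.9975 − 400·0.9881 = 379.0500 − 395.2400 = -16.1900
P = C − (C − P) = 17.43 − (-16.1900) = 33.6200

€33.62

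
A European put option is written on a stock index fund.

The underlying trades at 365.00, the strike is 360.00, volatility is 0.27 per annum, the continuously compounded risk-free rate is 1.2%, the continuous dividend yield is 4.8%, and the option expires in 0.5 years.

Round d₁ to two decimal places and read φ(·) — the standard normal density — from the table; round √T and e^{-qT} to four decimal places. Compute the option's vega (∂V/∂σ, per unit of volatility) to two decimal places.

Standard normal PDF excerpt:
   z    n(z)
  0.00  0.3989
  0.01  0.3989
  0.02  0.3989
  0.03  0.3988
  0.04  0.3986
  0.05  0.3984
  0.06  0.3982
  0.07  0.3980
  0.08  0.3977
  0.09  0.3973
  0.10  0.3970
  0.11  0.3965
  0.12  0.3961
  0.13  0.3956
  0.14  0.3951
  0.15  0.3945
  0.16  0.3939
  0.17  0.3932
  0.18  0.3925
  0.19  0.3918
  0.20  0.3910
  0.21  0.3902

σ√T = 0.27·√0.5 = 0.1909
d₁ = [ln(365/360) + (0.012 − 0.048 + 0.27²/2)·0.5] / 0.1909 = [0.0138 + 0.0002] / 0.1909 = 0.0734 → 0.07
√T = √0.5 = 0.7071
φ(d₁) = φ(0.07) = 0.3980
exp(−qT) = exp(−0.048·0.5) = 0.9763
vega = S·exp(−qT)·φ(d₁)·√T = 365·0.9763·0.3980·0.7071 = 100.2859

100.29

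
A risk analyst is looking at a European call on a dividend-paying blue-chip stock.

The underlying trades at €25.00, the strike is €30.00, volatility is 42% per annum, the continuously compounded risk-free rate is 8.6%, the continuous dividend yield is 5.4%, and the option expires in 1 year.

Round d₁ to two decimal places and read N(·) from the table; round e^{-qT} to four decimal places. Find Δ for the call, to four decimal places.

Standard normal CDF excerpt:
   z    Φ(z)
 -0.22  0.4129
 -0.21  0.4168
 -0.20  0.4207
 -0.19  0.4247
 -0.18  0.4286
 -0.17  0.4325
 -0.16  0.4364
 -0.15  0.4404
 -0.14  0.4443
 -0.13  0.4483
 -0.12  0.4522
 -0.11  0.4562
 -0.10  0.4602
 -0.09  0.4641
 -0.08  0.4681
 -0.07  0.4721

T = 1;  σ√T = 0.4200
ln(S/K) + (r − q + σ²/2)T = ln(25/30) + (0.086 − 0.054 + 0.42²/2)·1 = -0.1823 + 0.1202 = -0.0621
d₁ = -0.0621 / 0.4200 = -0.1479 → -0.15
N(d₁) = N(-0.15) = 0.4404
Δ_call = exp(−qT)·N(d₁) = 0.9474·0.4404 = 0.4172

0.4172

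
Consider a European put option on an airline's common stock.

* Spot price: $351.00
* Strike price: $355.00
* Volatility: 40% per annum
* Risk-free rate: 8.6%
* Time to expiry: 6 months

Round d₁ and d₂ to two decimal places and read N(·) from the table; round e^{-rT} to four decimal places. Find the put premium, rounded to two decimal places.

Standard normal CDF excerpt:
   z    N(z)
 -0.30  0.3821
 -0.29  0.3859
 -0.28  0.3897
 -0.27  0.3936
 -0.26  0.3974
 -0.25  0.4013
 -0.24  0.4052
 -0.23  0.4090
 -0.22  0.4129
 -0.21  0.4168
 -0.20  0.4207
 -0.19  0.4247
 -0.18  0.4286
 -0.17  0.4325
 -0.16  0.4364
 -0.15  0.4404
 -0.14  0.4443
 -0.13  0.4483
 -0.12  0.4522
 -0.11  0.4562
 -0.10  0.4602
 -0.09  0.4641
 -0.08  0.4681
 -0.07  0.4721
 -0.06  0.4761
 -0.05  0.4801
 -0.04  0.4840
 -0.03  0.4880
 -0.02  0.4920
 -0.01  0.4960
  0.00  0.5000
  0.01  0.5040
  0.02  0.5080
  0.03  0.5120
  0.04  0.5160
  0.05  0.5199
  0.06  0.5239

$33.25

σ√T = 0.4 × 0.7071 = 0.2828
d₁ = [ln(351/355) + (0.086 + ½·0.4²)·0.5] / (σ√T) = (-0.0113 + 0.0830) / 0.2828 = 0.2534 ≈ 0.25
d₂ = 0.2534 − 0.2828 = -0.0295 ≈ -0.03
exp(−rT) = exp(−0.086·0.5) = 0.9579
P = 355·0.9579·N(0.03) − 351·N(-0.25) = 355·0.9579·0.5120 − 351·0.4013 = 174.1079 − 140.8563 = 33.2516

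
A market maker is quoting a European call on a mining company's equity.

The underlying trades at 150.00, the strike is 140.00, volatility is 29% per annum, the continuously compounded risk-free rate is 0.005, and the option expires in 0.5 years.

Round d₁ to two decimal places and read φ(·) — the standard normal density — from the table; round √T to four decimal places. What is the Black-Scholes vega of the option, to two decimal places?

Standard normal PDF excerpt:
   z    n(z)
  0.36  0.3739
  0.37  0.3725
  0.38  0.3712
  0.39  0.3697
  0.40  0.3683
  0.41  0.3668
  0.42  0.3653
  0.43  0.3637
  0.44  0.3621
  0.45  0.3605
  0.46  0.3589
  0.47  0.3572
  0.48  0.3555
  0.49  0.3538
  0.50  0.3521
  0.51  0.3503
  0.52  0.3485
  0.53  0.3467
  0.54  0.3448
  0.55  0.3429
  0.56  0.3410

σ√T = 0.29 × 0.7071 = 0.2051
d₁ = [ln(150/140) + (0.005 + 0.29²/2)·0.5] / 0.2051 = [0.0690 + 0.0235] / 0.2051 = 0.4512 ⇒ 0.45
√T = √0.5 = 0.7071
φ(d₁) = φ(0.45) = 0.3605
vega = S·φ(d₁)·√T = 150·0.3605·0.7071 = 38.2364

38.24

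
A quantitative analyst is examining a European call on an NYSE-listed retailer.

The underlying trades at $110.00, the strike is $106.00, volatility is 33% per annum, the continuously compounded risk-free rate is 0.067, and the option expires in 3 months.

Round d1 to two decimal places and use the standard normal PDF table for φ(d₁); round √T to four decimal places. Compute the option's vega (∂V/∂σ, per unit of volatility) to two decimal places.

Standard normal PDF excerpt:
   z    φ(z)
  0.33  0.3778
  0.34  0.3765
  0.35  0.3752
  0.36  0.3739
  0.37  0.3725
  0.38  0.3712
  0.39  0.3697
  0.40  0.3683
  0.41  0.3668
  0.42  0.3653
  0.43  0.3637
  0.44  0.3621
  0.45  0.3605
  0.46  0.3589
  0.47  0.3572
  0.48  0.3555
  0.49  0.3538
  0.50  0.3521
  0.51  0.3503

20.17

T = 0.25;  σ√T = 0.1650
d₁ = [ln(110/106) + (0.067 + ½·0.33²)·0.25] / (σ√T) = (0.0370 + 0.0304) / 0.1650 = 0.4085 ≈ 0.41
√T = √0.25 = 0.5000
φ(d₁) = φ(0.41) = 0.3668
vega = S·φ(d₁)·√T = 110·0.3668·0.5000 = 20.1740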